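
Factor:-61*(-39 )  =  3^1*13^1*61^1 = 2379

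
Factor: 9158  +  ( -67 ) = 9091^1 = 9091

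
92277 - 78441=13836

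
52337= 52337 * 1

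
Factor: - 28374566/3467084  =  -2^ (  -  1)*11^1*89^(-1)*9739^( - 1 )*1289753^1  =  -14187283/1733542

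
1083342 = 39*27778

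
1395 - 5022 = -3627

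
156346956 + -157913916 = - 1566960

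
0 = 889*0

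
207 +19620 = 19827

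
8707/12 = 725+ 7/12 = 725.58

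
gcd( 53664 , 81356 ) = 172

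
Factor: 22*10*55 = 12100 = 2^2*5^2*11^2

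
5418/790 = 2709/395 = 6.86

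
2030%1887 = 143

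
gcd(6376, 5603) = 1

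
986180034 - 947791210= 38388824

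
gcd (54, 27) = 27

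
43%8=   3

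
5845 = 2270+3575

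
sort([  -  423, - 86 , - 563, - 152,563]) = [ - 563, - 423, - 152 , - 86,  563]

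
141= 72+69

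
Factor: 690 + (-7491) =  - 6801 = -3^1*2267^1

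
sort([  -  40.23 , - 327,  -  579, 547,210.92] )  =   [- 579, - 327, - 40.23 , 210.92, 547]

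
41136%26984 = 14152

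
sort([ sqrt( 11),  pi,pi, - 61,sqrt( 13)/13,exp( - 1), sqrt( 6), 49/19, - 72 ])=[ - 72, - 61,sqrt( 13)/13, exp( - 1 ), sqrt( 6),49/19, pi,  pi,sqrt(  11 )]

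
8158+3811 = 11969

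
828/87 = 9 + 15/29 = 9.52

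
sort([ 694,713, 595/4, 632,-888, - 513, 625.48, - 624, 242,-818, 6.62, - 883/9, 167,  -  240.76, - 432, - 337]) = [ - 888, - 818,-624 , - 513, - 432, - 337 , - 240.76, - 883/9, 6.62, 595/4 , 167,242, 625.48,  632, 694, 713 ] 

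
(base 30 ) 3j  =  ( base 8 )155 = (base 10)109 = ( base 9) 131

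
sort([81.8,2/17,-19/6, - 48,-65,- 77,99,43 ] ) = [  -  77, - 65,-48, - 19/6,2/17,43,81.8 , 99]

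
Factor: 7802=2^1*47^1* 83^1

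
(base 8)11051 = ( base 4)1020221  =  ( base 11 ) 3547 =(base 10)4649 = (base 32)4h9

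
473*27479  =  12997567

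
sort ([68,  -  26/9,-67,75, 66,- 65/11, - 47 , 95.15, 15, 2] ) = [- 67, - 47,- 65/11, - 26/9, 2,15, 66,68,75 , 95.15 ] 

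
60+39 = 99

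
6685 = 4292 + 2393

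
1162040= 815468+346572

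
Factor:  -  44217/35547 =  - 51/41= - 3^1*17^1*41^(-1) 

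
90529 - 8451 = 82078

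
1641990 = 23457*70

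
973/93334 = 973/93334 = 0.01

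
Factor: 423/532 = 2^( -2) * 3^2*7^( - 1)*19^( - 1)*47^1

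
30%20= 10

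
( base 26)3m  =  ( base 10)100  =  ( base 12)84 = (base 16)64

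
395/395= 1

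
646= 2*323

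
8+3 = 11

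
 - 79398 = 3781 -83179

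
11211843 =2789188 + 8422655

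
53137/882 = 60  +  31/126 = 60.25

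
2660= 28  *95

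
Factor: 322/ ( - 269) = -2^1*7^1*23^1*269^( - 1 ) 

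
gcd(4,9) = 1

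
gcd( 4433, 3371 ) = 1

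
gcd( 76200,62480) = 40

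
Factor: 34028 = 2^2*47^1*181^1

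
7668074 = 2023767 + 5644307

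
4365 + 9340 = 13705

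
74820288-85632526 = -10812238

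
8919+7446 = 16365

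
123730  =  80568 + 43162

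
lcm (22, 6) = 66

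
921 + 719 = 1640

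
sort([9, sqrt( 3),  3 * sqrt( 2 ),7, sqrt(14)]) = [ sqrt( 3),sqrt( 14),3*sqrt ( 2),7,9]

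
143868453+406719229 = 550587682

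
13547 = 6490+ 7057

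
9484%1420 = 964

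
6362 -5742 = 620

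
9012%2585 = 1257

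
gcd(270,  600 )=30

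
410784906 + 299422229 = 710207135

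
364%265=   99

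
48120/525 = 91 + 23/35 =91.66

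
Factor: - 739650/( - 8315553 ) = 246550/2771851 = 2^1 * 5^2* 443^( - 1) * 4931^1*6257^( - 1 )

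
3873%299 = 285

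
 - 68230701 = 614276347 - 682507048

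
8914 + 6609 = 15523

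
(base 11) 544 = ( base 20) 1CD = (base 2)1010001101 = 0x28D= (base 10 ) 653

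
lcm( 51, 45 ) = 765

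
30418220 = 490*62078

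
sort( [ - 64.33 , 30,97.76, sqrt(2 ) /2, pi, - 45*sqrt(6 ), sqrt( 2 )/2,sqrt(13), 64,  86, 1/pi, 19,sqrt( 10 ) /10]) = [ - 45*sqrt(6 ),  -  64.33,sqrt(10)/10,  1/pi, sqrt(2 )/2,  sqrt( 2 )/2,pi,sqrt(13 ), 19  ,  30, 64, 86, 97.76]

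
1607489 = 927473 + 680016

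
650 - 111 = 539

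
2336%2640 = 2336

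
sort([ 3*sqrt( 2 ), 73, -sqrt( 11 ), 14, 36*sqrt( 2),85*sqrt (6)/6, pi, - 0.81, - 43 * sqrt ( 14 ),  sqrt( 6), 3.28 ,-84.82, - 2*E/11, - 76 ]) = [ - 43*sqrt(14),  -  84.82, -76, - sqrt ( 11), - 0.81,  -  2*E/11,sqrt( 6 ),pi,  3.28,3 * sqrt (2 ),14,85*sqrt( 6)/6,36*sqrt (2 ),73]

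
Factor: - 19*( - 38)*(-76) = -2^3*19^3 = - 54872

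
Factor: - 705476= - 2^2*176369^1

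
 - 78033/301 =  - 78033/301 = - 259.25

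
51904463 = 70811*733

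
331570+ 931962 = 1263532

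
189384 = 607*312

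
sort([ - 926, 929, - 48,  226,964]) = [ - 926, - 48,226, 929,964]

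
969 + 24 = 993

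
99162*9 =892458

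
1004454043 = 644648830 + 359805213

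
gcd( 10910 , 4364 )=2182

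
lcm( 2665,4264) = 21320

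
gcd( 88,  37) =1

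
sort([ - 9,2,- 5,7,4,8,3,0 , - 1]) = [ - 9, - 5, - 1,0,2 , 3, 4 , 7, 8] 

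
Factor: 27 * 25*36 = 2^2*3^5*5^2 = 24300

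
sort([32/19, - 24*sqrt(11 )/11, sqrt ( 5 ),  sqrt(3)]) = [ - 24 * sqrt(11 ) /11,  32/19,sqrt(3), sqrt(5 )]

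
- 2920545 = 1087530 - 4008075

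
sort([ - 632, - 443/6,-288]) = [ -632, - 288, - 443/6]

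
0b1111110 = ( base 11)105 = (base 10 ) 126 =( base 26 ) 4M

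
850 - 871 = -21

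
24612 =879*28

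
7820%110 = 10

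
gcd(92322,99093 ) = 3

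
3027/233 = 12 + 231/233 = 12.99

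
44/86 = 22/43 =0.51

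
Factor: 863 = 863^1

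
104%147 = 104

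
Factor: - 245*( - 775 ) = 5^3*7^2*31^1 = 189875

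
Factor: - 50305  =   - 5^1* 10061^1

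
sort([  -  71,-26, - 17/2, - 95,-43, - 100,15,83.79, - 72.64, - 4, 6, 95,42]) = [ - 100, - 95, - 72.64, - 71, - 43, - 26, - 17/2, - 4,6, 15,  42, 83.79 , 95]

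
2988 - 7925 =  -  4937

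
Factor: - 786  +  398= -388 =- 2^2 * 97^1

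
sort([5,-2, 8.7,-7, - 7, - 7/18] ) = [ - 7, - 7, - 2 ,-7/18, 5, 8.7 ]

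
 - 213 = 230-443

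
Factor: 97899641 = 7^1*13985663^1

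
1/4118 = 1/4118 = 0.00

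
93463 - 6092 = 87371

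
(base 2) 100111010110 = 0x9D6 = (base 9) 3407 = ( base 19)6ia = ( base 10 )2518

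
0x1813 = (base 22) cg3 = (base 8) 14023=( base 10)6163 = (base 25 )9ld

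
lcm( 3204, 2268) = 201852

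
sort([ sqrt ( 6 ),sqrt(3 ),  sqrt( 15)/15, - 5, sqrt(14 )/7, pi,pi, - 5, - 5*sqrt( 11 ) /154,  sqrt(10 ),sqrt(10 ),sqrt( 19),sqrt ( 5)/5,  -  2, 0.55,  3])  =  [-5, - 5,- 2, - 5*sqrt(11 )/154, sqrt( 15) /15,sqrt(5 ) /5, sqrt(14) /7,0.55,  sqrt (3), sqrt( 6 ), 3, pi,pi,sqrt( 10 ),sqrt( 10 ),sqrt(19)] 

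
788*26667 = 21013596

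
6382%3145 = 92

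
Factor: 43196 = 2^2 * 10799^1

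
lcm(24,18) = 72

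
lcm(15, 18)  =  90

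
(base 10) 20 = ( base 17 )13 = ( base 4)110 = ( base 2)10100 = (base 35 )K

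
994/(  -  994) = - 1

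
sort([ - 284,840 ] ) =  [ -284,840] 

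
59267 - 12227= 47040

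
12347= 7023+5324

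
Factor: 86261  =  7^1 *12323^1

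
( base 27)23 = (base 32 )1P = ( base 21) 2F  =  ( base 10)57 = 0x39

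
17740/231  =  76 + 184/231 = 76.80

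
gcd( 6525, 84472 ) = 1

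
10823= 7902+2921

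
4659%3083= 1576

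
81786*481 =39339066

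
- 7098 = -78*91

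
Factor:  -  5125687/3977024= -2^(-6)*7^1*17^1*19^1 * 2267^1*62141^( - 1)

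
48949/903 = 48949/903 =54.21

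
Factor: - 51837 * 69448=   -  3599975976 = -  2^3*3^1*37^1*467^1*8681^1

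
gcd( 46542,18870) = 6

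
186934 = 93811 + 93123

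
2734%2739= 2734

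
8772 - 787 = 7985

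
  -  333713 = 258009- 591722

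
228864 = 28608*8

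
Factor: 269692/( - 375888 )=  - 2^(-2)*3^( - 1)*41^( - 1 ) * 353^1 = -  353/492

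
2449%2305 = 144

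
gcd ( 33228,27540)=36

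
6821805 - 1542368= 5279437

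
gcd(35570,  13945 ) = 5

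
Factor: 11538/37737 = 2^1*7^( - 1)*599^(  -  1 )*641^1 = 1282/4193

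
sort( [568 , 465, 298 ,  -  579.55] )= [ - 579.55,298,465,568]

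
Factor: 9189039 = 3^1*3063013^1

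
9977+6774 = 16751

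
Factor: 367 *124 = 2^2*31^1*367^1 = 45508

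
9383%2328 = 71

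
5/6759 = 5/6759 = 0.00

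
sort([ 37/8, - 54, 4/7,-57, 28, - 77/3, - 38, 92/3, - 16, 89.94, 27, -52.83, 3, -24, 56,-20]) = [ - 57, - 54, - 52.83,  -  38, - 77/3, - 24,-20, - 16, 4/7,3, 37/8,27, 28, 92/3, 56,89.94]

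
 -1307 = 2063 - 3370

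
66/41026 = 33/20513  =  0.00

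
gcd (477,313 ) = 1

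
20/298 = 10/149  =  0.07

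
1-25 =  - 24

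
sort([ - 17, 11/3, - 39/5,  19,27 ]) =[-17 , - 39/5, 11/3, 19,27] 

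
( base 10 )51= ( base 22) 27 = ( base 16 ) 33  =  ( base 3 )1220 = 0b110011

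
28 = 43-15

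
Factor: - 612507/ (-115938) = 2^( - 1)*3^( - 2 )*7^1*19^( - 1 )*113^( - 1 )*29167^1= 204169/38646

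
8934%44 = 2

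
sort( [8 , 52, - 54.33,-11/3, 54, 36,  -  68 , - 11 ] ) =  [  -  68, - 54.33 , - 11, - 11/3,8,36,52,54 ] 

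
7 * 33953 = 237671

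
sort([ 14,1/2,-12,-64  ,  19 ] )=[ - 64,-12,1/2,14,19]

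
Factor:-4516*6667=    - 30108172= - 2^2*59^1*113^1 *1129^1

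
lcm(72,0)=0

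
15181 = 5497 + 9684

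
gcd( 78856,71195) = 1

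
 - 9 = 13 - 22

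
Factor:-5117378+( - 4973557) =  - 10090935 = - 3^2 *5^1*53^1*4231^1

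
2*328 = 656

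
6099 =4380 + 1719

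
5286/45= 1762/15 = 117.47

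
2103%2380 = 2103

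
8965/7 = 1280 +5/7=1280.71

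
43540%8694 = 70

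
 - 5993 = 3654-9647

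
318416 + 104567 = 422983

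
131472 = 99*1328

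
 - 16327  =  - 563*29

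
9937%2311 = 693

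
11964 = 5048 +6916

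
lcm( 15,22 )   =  330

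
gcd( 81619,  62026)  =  1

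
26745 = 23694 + 3051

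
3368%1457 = 454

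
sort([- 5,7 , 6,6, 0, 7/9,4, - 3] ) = [ - 5, - 3, 0, 7/9,4,6,6, 7]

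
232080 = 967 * 240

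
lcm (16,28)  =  112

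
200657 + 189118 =389775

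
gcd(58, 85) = 1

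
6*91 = 546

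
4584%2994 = 1590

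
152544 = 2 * 76272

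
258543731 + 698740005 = 957283736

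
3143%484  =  239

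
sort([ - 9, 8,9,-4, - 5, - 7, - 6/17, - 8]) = [ - 9, - 8, - 7, - 5, - 4, - 6/17,8, 9 ]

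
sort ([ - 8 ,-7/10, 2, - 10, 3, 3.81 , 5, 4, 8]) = [ - 10,  -  8,-7/10,  2,3,3.81, 4, 5,8]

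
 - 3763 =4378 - 8141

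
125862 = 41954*3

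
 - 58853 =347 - 59200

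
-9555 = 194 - 9749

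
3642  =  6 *607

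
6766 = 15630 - 8864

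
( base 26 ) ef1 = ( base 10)9855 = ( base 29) bko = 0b10011001111111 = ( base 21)1176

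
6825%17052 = 6825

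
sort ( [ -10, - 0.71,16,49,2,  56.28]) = [ - 10,-0.71, 2, 16,49,56.28]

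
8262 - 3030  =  5232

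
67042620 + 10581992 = 77624612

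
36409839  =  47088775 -10678936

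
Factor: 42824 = 2^3  *  53^1*101^1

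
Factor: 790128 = 2^4 * 3^3*31^1* 59^1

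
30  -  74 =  - 44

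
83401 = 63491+19910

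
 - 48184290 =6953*( - 6930 ) 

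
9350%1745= 625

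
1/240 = 1/240 = 0.00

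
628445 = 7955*79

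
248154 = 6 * 41359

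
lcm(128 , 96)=384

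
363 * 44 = 15972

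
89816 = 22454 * 4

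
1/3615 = 1/3615 = 0.00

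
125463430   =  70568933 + 54894497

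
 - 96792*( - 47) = 4549224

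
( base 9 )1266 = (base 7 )2526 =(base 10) 951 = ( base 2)1110110111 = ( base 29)13N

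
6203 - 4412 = 1791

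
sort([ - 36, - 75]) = [ - 75,- 36] 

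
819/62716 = 819/62716= 0.01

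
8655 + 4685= 13340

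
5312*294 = 1561728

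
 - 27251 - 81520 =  - 108771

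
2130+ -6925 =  - 4795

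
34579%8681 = 8536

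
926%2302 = 926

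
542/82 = 6 + 25/41 = 6.61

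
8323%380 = 343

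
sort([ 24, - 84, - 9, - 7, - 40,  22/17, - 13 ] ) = [ - 84, - 40, - 13,- 9, - 7, 22/17,24]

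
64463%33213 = 31250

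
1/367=1/367 =0.00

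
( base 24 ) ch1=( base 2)1110010011001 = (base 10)7321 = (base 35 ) 5Y6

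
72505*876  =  63514380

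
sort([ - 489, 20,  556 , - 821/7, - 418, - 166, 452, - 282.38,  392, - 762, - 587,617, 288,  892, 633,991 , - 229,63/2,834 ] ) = [  -  762, -587, - 489 , - 418,-282.38, - 229 , - 166, - 821/7, 20,63/2 , 288 , 392,452 , 556,617,  633, 834,  892 , 991]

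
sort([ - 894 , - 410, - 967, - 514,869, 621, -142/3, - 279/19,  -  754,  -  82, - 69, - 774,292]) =[-967, - 894, - 774, - 754, - 514, - 410 ,  -  82 , - 69, - 142/3,  -  279/19 , 292,621,869 ] 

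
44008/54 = 22004/27 = 814.96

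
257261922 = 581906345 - 324644423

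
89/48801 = 89/48801= 0.00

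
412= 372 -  - 40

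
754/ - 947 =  - 754/947 = - 0.80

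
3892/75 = 51 + 67/75 =51.89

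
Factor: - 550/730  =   - 55/73 = -5^1*11^1*73^( - 1 ) 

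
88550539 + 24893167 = 113443706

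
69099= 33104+35995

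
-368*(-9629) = 3543472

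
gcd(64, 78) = 2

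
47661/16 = 2978 + 13/16 = 2978.81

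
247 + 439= 686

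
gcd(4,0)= 4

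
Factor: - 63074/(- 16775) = 2^1*5^( - 2)* 47^1 = 94/25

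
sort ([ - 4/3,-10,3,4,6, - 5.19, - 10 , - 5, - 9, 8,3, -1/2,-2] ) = [ - 10, - 10, - 9, - 5.19, - 5 , - 2,-4/3, - 1/2  ,  3,3, 4,6,8] 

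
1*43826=43826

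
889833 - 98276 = 791557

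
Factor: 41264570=2^1*5^1 *4126457^1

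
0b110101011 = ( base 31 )DO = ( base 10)427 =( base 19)139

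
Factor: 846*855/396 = 40185/22 = 2^(-1)*3^2*5^1*11^( - 1) *19^1*47^1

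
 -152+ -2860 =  - 3012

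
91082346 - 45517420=45564926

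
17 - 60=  - 43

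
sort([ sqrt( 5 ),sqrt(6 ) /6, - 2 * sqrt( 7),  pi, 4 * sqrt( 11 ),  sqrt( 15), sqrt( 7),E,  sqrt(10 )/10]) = [  -  2 * sqrt( 7 ),sqrt(10 ) /10, sqrt( 6) /6, sqrt(5),sqrt(7 ),  E, pi, sqrt( 15 ), 4*sqrt ( 11 ) ]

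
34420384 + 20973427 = 55393811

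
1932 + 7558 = 9490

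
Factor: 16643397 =3^1*1499^1*3701^1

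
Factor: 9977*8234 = 2^1  *11^1* 23^1*179^1*907^1=82150618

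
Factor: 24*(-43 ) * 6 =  - 2^4 * 3^2*43^1 = - 6192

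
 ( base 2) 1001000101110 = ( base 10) 4654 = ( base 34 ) 40U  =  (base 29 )5FE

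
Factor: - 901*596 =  - 2^2*17^1*53^1 * 149^1 = - 536996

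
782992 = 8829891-8046899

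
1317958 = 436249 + 881709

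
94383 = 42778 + 51605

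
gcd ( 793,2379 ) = 793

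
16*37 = 592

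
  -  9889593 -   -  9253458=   - 636135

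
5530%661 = 242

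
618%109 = 73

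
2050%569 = 343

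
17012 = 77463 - 60451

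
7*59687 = 417809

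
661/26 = 661/26  =  25.42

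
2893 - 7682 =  - 4789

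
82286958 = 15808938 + 66478020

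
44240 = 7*6320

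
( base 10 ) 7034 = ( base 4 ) 1231322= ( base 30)7oe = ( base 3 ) 100122112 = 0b1101101111010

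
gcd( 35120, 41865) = 5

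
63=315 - 252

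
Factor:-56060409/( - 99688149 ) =3^( - 1)*11^(  -  2)*1867^1*10009^1*91541^( - 1)   =  18686803/33229383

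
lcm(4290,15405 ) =338910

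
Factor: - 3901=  - 47^1*83^1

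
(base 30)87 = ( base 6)1051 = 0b11110111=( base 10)247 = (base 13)160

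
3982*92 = 366344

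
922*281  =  259082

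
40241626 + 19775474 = 60017100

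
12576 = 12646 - 70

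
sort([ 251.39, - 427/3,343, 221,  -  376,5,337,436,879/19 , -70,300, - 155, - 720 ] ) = [ - 720,-376, - 155, - 427/3, - 70,5, 879/19,221,251.39,300,337,343,436 ] 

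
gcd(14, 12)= 2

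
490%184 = 122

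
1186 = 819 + 367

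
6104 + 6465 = 12569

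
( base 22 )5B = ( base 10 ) 121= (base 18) 6d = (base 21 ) 5g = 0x79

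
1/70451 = 1/70451=0.00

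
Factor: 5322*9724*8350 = 2^4*3^1*5^2*11^1*13^1 * 17^1*167^1* 887^1 = 432121918800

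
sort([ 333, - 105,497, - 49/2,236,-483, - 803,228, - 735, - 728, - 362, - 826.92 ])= [ -826.92, - 803, - 735, - 728, - 483, - 362, - 105,  -  49/2,228, 236,  333,497 ] 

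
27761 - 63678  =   - 35917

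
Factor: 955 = 5^1*191^1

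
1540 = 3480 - 1940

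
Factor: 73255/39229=5^1*7^2*13^1*23^1*39229^(-1 ) 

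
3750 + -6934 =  - 3184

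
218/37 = 5 + 33/37= 5.89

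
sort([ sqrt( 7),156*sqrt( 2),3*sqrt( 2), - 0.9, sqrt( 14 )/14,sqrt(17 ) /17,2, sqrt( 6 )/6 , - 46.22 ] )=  [ - 46.22, - 0.9,  sqrt(17) /17  ,  sqrt( 14 ) /14,  sqrt( 6) /6 , 2,sqrt ( 7), 3*sqrt( 2), 156*sqrt( 2)] 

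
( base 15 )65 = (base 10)95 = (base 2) 1011111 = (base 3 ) 10112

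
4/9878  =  2/4939 = 0.00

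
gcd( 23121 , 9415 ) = 7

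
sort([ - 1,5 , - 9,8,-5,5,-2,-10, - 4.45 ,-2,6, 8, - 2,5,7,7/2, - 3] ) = [-10, - 9 ,  -  5, - 4.45,-3, - 2,-2, - 2,-1,7/2,5,5, 5, 6, 7, 8,8 ]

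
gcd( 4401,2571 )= 3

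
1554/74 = 21=21.00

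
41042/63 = 651  +  29/63 = 651.46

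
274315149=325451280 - 51136131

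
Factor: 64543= 19^1*  43^1*79^1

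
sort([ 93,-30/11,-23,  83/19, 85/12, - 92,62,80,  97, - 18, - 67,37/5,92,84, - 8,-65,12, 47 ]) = [-92, - 67,-65, - 23 , - 18, - 8, - 30/11,83/19,85/12, 37/5,12,47,62,80,84,92 , 93,97 ]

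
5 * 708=3540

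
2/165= 2/165 = 0.01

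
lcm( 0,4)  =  0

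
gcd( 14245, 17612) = 259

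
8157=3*2719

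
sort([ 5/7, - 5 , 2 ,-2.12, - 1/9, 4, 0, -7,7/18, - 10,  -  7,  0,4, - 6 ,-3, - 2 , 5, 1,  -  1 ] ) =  [ - 10, -7,-7, - 6, - 5, - 3, - 2.12,-2 , - 1,-1/9, 0,0 , 7/18, 5/7,1, 2,4, 4,5] 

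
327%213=114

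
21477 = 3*7159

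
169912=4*42478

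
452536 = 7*64648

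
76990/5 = 15398 = 15398.00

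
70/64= 1 + 3/32=1.09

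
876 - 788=88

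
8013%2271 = 1200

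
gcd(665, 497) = 7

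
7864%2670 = 2524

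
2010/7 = 2010/7=   287.14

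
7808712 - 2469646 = 5339066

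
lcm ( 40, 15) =120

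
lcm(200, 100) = 200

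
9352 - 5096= 4256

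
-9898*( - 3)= 29694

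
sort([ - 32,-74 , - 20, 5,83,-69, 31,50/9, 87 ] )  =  [ -74, - 69,  -  32, - 20,5,50/9,31  ,  83,87]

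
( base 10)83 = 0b1010011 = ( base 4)1103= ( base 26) 35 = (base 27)32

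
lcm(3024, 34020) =136080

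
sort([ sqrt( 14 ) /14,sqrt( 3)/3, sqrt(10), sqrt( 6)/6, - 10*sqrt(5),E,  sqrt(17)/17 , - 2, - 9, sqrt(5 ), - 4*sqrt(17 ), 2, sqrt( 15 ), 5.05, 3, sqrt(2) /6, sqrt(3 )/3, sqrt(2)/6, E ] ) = [ - 10*sqrt( 5 ), - 4* sqrt ( 17 ),-9,-2, sqrt (2 )/6 , sqrt ( 2)/6,sqrt( 17) /17, sqrt(14)/14, sqrt( 6) /6, sqrt (3 )/3 , sqrt(3 )/3,2, sqrt(5 )  ,  E, E,3,sqrt(10) , sqrt(15 ),5.05 ]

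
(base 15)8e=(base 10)134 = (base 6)342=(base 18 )78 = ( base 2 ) 10000110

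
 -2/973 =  -2/973 = - 0.00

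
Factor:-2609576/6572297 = -2^3 * 137^1*2381^1*6572297^( - 1)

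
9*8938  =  80442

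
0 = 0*4133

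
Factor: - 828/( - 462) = 138/77 = 2^1*3^1*7^( - 1)*11^( - 1)*23^1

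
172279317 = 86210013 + 86069304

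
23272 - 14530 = 8742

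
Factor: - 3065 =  - 5^1*613^1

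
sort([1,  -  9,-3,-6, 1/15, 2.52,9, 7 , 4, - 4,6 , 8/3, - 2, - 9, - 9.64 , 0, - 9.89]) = [-9.89 ,  -  9.64 , - 9,- 9, - 6, - 4, - 3, - 2,0, 1/15,1, 2.52,8/3 , 4, 6,7,  9]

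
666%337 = 329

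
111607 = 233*479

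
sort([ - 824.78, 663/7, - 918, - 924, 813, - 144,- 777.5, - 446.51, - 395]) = [ - 924,-918, - 824.78,  -  777.5, - 446.51,-395, - 144, 663/7, 813 ] 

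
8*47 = 376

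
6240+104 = 6344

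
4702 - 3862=840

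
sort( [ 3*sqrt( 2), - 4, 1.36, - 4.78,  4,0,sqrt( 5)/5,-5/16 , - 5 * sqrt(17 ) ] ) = [-5 * sqrt ( 17 ),-4.78, - 4,-5/16, 0,sqrt(5)/5,1.36, 4,3 *sqrt(2 )] 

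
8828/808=10 + 187/202 = 10.93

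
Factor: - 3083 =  - 3083^1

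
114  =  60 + 54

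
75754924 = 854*88706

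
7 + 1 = 8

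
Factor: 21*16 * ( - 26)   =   - 8736 = - 2^5 * 3^1*7^1*13^1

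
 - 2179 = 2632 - 4811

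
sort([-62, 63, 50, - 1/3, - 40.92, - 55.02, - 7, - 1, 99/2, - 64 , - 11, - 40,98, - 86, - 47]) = [ - 86, -64, - 62, - 55.02, - 47,  -  40.92, - 40, - 11, - 7,-1, - 1/3, 99/2,50,  63,98 ] 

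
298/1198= 149/599 = 0.25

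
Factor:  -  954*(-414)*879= 2^2*3^5*23^1 * 53^1*293^1  =  347166324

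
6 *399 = 2394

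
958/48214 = 479/24107 = 0.02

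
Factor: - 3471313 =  - 479^1*7247^1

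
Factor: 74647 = 17^1*4391^1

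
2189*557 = 1219273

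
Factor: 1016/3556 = 2/7= 2^1*7^( - 1)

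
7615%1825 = 315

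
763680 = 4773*160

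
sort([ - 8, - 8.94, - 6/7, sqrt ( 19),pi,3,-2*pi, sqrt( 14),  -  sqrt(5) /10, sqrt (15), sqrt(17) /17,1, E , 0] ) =[ - 8.94,  -  8, - 2*pi, - 6/7, - sqrt(5)/10,0, sqrt(17 ) /17,1, E, 3, pi,sqrt(14 ) , sqrt( 15 ),sqrt(19 ) ]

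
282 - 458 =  - 176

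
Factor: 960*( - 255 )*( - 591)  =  144676800 = 2^6*3^3 * 5^2 * 17^1 * 197^1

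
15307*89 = 1362323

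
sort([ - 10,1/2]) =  [ - 10,1/2]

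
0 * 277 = 0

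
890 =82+808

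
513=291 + 222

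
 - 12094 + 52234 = 40140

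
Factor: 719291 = 109^1* 6599^1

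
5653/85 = 5653/85 = 66.51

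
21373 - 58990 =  - 37617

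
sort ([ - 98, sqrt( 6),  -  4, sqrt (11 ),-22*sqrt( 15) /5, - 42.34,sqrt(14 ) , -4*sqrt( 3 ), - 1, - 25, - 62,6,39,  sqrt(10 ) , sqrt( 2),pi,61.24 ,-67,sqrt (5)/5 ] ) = [ - 98,-67, - 62, - 42.34,  -  25, - 22 * sqrt( 15)/5,  -  4 * sqrt( 3), - 4,  -  1, sqrt(5) /5,sqrt(2),sqrt (6 ), pi, sqrt( 10 ),sqrt(11),sqrt( 14), 6,39, 61.24]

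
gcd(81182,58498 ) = 2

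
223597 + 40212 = 263809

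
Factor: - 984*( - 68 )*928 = 2^10*3^1*17^1*29^1*41^1=62094336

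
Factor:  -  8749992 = - 2^3*3^1 * 364583^1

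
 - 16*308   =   - 4928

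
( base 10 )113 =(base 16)71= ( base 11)A3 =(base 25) 4D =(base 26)49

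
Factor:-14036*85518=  - 1200330648 = -2^3*3^2*11^2*29^1* 4751^1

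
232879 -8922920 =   -  8690041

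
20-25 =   -  5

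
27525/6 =4587 + 1/2 = 4587.50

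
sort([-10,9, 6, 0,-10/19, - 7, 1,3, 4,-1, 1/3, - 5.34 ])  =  [-10, - 7,  -  5.34, - 1, - 10/19,0,1/3, 1, 3, 4,6, 9 ]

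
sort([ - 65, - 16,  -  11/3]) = [ - 65, - 16, - 11/3 ]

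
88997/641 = 138 + 539/641  =  138.84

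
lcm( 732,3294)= 6588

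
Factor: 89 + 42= 131 = 131^1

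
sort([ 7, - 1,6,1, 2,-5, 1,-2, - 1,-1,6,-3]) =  [ - 5,-3,-2, - 1,  -  1, - 1 , 1,1,2, 6,6, 7 ]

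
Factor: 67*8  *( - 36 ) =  - 19296 = -2^5*3^2*67^1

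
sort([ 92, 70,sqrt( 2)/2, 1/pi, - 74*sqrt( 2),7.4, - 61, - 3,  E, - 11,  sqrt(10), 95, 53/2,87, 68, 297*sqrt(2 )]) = [ - 74*sqrt(2),-61, - 11,-3, 1/pi, sqrt (2)/2 , E, sqrt(10 ),7.4,53/2, 68, 70, 87,92 , 95,297*sqrt(2 )]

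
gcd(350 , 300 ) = 50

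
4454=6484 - 2030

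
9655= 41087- 31432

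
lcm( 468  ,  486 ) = 12636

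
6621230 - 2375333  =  4245897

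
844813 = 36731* 23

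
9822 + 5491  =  15313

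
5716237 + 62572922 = 68289159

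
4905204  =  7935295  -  3030091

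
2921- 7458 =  - 4537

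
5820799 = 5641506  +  179293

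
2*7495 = 14990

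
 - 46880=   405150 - 452030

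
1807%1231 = 576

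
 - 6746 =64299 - 71045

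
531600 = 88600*6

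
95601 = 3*31867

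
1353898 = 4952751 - 3598853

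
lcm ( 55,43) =2365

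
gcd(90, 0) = 90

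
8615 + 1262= 9877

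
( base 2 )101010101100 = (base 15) c22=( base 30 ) 312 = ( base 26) 412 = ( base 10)2732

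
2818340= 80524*35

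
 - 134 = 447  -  581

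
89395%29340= 1375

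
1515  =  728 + 787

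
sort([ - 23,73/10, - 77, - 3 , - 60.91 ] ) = [ - 77, - 60.91, - 23, - 3, 73/10 ]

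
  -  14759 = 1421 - 16180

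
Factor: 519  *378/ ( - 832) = -2^(  -  5)*3^4* 7^1 * 13^ (-1)*173^1  =  -98091/416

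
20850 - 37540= -16690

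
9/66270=3/22090 = 0.00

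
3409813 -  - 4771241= 8181054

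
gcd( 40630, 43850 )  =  10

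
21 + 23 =44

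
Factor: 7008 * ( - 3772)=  - 2^7 * 3^1 * 23^1 * 41^1 * 73^1  =  -  26434176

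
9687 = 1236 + 8451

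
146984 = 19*7736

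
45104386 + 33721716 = 78826102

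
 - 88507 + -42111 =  - 130618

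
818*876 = 716568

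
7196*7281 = 52394076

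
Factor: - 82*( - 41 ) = 2^1 * 41^2=3362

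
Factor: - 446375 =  - 5^3 * 3571^1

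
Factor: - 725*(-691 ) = 5^2*29^1*691^1 = 500975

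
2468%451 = 213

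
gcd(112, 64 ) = 16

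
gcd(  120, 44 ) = 4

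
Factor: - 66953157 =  - 3^1*17^1*353^1*3719^1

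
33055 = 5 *6611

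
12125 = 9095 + 3030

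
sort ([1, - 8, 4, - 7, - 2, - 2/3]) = [ - 8 ,  -  7, - 2, - 2/3, 1,  4] 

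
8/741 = 8/741=0.01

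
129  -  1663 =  - 1534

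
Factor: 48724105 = 5^1*71^1*137251^1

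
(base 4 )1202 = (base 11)8A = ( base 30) 38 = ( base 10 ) 98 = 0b1100010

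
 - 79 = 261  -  340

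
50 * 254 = 12700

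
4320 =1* 4320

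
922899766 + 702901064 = 1625800830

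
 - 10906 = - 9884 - 1022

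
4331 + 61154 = 65485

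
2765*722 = 1996330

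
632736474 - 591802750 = 40933724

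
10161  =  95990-85829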